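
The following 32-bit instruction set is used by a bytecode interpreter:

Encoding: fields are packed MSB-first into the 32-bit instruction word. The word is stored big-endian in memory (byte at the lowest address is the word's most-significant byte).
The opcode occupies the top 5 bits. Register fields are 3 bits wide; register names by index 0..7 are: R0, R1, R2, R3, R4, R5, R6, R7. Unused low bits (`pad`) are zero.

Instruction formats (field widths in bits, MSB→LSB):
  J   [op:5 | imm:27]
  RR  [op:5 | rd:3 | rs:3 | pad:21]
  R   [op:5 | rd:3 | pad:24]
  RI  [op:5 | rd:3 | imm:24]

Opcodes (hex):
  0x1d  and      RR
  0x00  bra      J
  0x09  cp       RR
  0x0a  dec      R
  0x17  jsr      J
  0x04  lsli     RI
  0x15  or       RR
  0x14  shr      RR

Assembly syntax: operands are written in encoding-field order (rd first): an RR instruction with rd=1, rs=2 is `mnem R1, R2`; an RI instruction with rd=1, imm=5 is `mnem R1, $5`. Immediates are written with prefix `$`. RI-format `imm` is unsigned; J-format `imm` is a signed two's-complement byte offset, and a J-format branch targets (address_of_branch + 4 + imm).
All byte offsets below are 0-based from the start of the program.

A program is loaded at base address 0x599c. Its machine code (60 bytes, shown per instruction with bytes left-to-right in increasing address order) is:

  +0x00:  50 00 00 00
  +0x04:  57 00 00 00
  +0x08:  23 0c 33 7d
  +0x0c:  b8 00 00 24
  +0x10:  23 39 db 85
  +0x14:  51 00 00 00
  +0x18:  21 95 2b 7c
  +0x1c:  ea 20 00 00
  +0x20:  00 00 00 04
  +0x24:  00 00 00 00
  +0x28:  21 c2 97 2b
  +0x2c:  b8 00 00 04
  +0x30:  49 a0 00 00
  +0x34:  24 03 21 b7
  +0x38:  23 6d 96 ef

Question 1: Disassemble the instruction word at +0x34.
lsli R4, $205239

@+34  big-endian(24 03 21 b7) = 0x240321b7
  op=0x240321b7>>27=0x4 ⇒ lsli (RI)
  rd@[26:24]=0x4 ⇒ R4
  imm@[23:0]=0x321b7 ⇒ $205239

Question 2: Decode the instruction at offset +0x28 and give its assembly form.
off 0x28: read 21 c2 97 2b as big → 0x21c2972b
  opcode bits[31:27]=0x4: lsli/RI
  rd@[26:24]=0x1 ⇒ R1
  imm@[23:0]=0xc2972b ⇒ $12752683

lsli R1, $12752683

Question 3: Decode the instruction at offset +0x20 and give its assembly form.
off 0x20: read 00 00 00 04 as big → 0x00000004
  op=0x00000004>>27=0x0 ⇒ bra (J)
  imm: (w>>0)&0x7ffffff=0x4 → $4

bra $4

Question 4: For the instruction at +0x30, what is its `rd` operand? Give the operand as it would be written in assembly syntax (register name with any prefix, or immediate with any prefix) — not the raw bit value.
R1

@+30  big-endian(49 a0 00 00) = 0x49a00000
  op=0x49a00000>>27=0x9 ⇒ cp (RR)
  rd: (w>>24)&0x7=0x1 → R1
  rs: (w>>21)&0x7=0x5 → R5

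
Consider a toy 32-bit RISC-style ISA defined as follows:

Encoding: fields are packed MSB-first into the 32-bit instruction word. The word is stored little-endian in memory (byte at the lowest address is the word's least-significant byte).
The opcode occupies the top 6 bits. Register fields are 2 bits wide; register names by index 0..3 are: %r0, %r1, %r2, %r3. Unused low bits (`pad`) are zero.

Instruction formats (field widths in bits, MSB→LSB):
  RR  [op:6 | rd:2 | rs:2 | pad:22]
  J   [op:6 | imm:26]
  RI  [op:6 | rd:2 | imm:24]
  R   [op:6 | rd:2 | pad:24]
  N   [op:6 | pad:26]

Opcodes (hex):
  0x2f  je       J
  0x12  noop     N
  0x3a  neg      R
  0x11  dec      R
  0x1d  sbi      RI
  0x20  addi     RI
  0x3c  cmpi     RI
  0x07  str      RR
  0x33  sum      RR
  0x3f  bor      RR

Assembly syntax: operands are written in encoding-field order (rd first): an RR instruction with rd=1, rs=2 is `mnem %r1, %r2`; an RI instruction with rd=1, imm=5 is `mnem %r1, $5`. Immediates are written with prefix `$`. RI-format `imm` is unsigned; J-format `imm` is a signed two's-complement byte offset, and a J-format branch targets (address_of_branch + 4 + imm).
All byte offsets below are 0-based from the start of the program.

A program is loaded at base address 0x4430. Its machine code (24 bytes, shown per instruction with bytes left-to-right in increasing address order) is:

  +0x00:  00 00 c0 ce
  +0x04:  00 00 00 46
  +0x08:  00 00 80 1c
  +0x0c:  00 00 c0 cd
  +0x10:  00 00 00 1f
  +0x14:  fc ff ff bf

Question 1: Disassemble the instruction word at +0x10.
str %r3, %r0

off 0x10: read 00 00 00 1f as little → 0x1f000000
  op=0x1f000000>>26=0x7 ⇒ str (RR)
  rd: (w>>24)&0x3=0x3 → %r3
  rs: (w>>22)&0x3=0x0 → %r0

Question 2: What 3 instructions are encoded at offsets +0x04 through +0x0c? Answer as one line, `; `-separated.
@+04  little-endian(00 00 00 46) = 0x46000000
  op=0x46000000>>26=0x11 ⇒ dec (R)
  rd@[25:24]=0x2 ⇒ %r2
@+08  little-endian(00 00 80 1c) = 0x1c800000
  op=0x1c800000>>26=0x7 ⇒ str (RR)
  rd@[25:24]=0x0 ⇒ %r0
  rs@[23:22]=0x2 ⇒ %r2
@+0c  little-endian(00 00 c0 cd) = 0xcdc00000
  op=0xcdc00000>>26=0x33 ⇒ sum (RR)
  rd@[25:24]=0x1 ⇒ %r1
  rs@[23:22]=0x3 ⇒ %r3

dec %r2; str %r0, %r2; sum %r1, %r3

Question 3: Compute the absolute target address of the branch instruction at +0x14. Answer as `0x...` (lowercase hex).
+0x14: fc ff ff bf ⇒ word 0xbffffffc (little)
  opcode bits[31:26]=0x2f: je/J
  [25:0] imm=67108860 (s26→-4) = $-4
  target = base 0x4430 + off 0x14 + 4 + imm -4 = 0x4444

0x4444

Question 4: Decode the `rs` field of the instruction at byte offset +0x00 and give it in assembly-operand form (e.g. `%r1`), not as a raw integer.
%r3

off 0x00: read 00 00 c0 ce as little → 0xcec00000
  opcode bits[31:26]=0x33: sum/RR
  [25:24] rd=2 = %r2
  [23:22] rs=3 = %r3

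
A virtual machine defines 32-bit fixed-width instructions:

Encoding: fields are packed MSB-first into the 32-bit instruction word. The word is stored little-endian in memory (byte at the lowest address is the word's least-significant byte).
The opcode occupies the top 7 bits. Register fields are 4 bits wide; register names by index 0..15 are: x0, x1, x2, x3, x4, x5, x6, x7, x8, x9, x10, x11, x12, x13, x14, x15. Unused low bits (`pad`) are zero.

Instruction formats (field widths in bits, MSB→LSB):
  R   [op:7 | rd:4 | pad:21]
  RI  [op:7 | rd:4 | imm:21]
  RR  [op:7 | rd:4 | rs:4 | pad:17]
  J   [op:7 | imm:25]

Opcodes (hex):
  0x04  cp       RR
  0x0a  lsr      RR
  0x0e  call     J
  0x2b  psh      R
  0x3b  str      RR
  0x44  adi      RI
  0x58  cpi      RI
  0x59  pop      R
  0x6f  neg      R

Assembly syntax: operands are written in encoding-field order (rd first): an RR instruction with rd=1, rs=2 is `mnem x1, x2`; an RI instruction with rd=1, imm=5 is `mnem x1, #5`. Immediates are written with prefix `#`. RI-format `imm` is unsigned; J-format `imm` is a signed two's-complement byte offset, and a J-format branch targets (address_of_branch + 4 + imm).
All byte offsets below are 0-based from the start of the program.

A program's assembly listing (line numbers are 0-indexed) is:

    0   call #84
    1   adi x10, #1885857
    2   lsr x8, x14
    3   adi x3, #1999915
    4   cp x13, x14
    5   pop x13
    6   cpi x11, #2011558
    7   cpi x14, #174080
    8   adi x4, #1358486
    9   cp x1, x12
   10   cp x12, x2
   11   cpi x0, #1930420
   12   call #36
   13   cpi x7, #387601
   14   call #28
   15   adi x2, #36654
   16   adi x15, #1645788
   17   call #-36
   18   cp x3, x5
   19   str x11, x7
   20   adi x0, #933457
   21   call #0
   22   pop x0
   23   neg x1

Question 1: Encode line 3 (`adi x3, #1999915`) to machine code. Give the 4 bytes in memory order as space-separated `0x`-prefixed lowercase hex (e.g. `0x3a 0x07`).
3. adi fields op=0x44:7|rd=3:4|imm=1999915:21 → word 887e842bh → 2b 84 7e 88

0x2b 0x84 0x7e 0x88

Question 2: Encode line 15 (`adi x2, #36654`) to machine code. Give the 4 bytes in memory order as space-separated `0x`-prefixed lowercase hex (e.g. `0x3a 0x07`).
0x2e 0x8f 0x40 0x88

15. adi fields op=0x44:7|rd=2:4|imm=36654:21 → word 88408f2eh → 2e 8f 40 88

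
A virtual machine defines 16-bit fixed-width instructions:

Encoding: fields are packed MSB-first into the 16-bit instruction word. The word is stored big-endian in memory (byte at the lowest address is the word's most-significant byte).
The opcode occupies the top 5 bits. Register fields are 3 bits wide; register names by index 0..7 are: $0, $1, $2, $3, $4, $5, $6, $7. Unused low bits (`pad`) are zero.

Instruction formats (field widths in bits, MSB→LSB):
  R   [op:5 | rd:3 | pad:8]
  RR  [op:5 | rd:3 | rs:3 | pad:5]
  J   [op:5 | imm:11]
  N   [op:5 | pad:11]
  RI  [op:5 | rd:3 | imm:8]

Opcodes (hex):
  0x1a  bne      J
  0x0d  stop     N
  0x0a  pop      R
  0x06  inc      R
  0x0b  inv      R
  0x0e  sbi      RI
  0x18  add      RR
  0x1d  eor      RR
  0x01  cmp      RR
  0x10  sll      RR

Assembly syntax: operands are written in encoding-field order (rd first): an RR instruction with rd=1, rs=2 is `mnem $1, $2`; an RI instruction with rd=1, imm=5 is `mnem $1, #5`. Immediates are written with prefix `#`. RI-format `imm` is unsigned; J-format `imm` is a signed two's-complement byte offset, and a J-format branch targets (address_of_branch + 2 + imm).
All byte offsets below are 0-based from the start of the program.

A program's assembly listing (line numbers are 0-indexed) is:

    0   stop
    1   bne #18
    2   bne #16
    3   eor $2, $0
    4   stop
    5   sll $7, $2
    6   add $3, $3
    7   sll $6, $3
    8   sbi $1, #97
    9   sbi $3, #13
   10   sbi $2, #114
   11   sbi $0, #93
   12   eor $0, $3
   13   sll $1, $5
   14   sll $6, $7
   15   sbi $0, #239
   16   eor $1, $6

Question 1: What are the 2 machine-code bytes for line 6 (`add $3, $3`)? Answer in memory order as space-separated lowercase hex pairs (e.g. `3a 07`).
c3 60

line 6 (add): pack op=0x18:5|rd=3:3|rs=3:3|pad=0:5 = 0xc360; big→ c3 60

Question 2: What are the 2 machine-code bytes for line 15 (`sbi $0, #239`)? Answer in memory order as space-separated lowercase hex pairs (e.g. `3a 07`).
line 15 (sbi): pack op=0xe:5|rd=0:3|imm=239:8 = 0x70ef; big→ 70 ef

70 ef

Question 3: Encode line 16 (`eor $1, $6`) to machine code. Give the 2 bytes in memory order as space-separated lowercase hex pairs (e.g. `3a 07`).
line 16 (eor): pack op=0x1d:5|rd=1:3|rs=6:3|pad=0:5 = 0xe9c0; big→ e9 c0

e9 c0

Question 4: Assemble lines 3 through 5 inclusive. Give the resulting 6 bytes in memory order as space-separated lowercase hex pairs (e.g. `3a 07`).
3. eor fields op=0x1d:5|rd=2:3|rs=0:3|pad=0:5 → word ea00h → ea 00
4. stop fields op=0xd:5|pad=0:11 → word 6800h → 68 00
5. sll fields op=0x10:5|rd=7:3|rs=2:3|pad=0:5 → word 8740h → 87 40

ea 00 68 00 87 40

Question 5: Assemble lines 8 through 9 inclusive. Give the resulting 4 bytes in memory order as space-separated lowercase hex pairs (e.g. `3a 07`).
71 61 73 0d

8. sbi fields op=0xe:5|rd=1:3|imm=97:8 → word 7161h → 71 61
9. sbi fields op=0xe:5|rd=3:3|imm=13:8 → word 730dh → 73 0d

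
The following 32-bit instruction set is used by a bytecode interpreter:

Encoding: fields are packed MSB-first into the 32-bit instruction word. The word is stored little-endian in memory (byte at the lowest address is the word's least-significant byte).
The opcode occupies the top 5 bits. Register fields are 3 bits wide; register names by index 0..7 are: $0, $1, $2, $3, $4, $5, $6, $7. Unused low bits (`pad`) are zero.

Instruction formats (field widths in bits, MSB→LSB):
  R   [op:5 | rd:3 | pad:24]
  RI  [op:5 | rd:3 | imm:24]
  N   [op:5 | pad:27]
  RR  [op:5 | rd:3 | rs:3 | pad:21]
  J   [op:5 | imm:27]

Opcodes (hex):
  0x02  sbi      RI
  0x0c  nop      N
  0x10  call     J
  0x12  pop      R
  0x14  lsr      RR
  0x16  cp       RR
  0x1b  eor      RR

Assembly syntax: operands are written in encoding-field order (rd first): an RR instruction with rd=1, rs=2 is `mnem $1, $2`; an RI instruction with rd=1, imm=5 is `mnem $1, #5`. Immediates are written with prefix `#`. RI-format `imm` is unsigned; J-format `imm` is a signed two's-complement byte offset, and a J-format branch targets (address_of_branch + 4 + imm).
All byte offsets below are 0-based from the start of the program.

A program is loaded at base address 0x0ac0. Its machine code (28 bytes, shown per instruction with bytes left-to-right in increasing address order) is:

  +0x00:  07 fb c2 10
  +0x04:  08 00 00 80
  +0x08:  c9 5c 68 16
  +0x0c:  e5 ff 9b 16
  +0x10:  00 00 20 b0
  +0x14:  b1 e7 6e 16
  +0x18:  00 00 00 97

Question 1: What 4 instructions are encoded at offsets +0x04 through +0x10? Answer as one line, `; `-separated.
@+04  little-endian(08 00 00 80) = 0x80000008
  top 5b → 0x10 → call [J]
  imm: (w>>0)&0x7ffffff=0x8 → #8
@+08  little-endian(c9 5c 68 16) = 0x16685cc9
  top 5b → 0x2 → sbi [RI]
  rd: (w>>24)&0x7=0x6 → $6
  imm: (w>>0)&0xffffff=0x685cc9 → #6839497
@+0c  little-endian(e5 ff 9b 16) = 0x169bffe5
  top 5b → 0x2 → sbi [RI]
  rd: (w>>24)&0x7=0x6 → $6
  imm: (w>>0)&0xffffff=0x9bffe5 → #10223589
@+10  little-endian(00 00 20 b0) = 0xb0200000
  top 5b → 0x16 → cp [RR]
  rd: (w>>24)&0x7=0x0 → $0
  rs: (w>>21)&0x7=0x1 → $1

call #8; sbi $6, #6839497; sbi $6, #10223589; cp $0, $1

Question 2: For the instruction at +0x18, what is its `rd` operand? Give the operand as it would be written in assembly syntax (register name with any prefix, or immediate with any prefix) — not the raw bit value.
$7

[18] 00 00 00 97 → 0x97000000
  top 5b → 0x12 → pop [R]
  rd: (w>>24)&0x7=0x7 → $7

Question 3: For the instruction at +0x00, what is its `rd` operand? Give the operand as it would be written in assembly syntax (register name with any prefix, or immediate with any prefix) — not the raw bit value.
off 0x00: read 07 fb c2 10 as little → 0x10c2fb07
  top 5b → 0x2 → sbi [RI]
  rd: (w>>24)&0x7=0x0 → $0
  imm: (w>>0)&0xffffff=0xc2fb07 → #12778247

$0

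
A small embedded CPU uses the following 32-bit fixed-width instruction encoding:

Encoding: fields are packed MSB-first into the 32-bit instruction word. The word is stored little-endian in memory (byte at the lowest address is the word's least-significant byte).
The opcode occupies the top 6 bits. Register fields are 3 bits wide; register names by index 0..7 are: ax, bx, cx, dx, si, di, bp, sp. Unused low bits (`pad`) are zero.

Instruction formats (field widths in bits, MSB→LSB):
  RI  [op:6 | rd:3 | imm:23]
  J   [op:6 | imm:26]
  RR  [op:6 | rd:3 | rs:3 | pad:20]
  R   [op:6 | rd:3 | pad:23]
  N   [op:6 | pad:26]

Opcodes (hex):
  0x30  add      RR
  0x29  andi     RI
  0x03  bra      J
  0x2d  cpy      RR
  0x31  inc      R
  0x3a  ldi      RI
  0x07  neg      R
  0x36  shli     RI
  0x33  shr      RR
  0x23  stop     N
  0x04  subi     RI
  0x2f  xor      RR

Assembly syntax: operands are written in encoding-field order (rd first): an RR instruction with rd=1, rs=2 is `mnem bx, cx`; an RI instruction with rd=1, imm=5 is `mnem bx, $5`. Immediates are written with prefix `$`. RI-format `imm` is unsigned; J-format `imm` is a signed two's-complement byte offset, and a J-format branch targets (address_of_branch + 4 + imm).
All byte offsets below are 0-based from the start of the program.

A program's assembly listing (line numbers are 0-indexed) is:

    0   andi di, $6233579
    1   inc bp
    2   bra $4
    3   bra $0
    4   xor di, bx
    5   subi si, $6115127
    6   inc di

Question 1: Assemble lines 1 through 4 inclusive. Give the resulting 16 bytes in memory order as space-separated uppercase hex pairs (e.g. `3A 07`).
00 00 00 C7 04 00 00 0C 00 00 00 0C 00 00 90 BE

1. inc fields op=0x31:6|rd=6:3|pad=0:23 → word c7000000h → 00 00 00 c7
2. bra fields op=0x3:6|imm=4:26 → word 0c000004h → 04 00 00 0c
3. bra fields op=0x3:6|imm=0:26 → word 0c000000h → 00 00 00 0c
4. xor fields op=0x2f:6|rd=5:3|rs=1:3|pad=0:20 → word be900000h → 00 00 90 be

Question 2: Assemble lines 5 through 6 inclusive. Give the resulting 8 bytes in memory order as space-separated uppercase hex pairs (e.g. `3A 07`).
L5: subi op=0x4:6|rd=4:3|imm=6115127:23 ⇒ 0x125d4f37 ⇒ little 37 4f 5d 12
L6: inc op=0x31:6|rd=5:3|pad=0:23 ⇒ 0xc6800000 ⇒ little 00 00 80 c6

37 4F 5D 12 00 00 80 C6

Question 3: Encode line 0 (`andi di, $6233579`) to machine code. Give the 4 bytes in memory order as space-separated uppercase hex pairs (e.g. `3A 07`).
EB 1D DF A6

line 0 (andi): pack op=0x29:6|rd=5:3|imm=6233579:23 = 0xa6df1deb; little→ eb 1d df a6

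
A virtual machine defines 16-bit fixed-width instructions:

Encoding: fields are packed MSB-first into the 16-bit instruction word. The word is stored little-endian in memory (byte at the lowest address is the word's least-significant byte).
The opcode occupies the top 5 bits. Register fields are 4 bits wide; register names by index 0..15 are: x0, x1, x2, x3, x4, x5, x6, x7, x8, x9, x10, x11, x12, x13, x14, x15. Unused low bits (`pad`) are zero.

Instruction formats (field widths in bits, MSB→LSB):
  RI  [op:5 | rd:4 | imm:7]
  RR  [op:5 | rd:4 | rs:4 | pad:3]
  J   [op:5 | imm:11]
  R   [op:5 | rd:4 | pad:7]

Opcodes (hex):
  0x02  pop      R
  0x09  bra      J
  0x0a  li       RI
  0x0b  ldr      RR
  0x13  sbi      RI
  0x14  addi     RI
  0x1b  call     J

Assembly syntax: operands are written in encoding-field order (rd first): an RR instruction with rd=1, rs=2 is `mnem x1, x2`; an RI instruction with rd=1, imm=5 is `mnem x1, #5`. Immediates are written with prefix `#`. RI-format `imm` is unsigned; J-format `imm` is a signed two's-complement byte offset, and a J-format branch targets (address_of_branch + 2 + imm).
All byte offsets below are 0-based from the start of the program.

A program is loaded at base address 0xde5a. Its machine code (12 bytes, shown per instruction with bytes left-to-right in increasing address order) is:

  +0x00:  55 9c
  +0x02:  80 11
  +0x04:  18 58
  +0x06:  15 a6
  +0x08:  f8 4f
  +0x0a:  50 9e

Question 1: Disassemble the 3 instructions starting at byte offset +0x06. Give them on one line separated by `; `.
+0x06: 15 a6 ⇒ word 0xa615 (little)
  opcode bits[15:11]=0x14: addi/RI
  rd@[10:7]=0xc ⇒ x12
  imm@[6:0]=0x15 ⇒ #21
+0x08: f8 4f ⇒ word 0x4ff8 (little)
  opcode bits[15:11]=0x9: bra/J
  imm@[10:0]=0x7f8 (s11→-8) ⇒ #-8
+0x0a: 50 9e ⇒ word 0x9e50 (little)
  opcode bits[15:11]=0x13: sbi/RI
  rd@[10:7]=0xc ⇒ x12
  imm@[6:0]=0x50 ⇒ #80

addi x12, #21; bra #-8; sbi x12, #80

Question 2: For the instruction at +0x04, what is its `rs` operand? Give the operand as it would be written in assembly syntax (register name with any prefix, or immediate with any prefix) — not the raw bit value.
+0x04: 18 58 ⇒ word 0x5818 (little)
  opcode bits[15:11]=0xb: ldr/RR
  [10:7] rd=0 = x0
  [6:3] rs=3 = x3

x3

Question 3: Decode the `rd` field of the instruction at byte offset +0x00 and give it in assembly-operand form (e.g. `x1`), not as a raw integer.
@+00  little-endian(55 9c) = 0x9c55
  opcode bits[15:11]=0x13: sbi/RI
  rd@[10:7]=0x8 ⇒ x8
  imm@[6:0]=0x55 ⇒ #85

x8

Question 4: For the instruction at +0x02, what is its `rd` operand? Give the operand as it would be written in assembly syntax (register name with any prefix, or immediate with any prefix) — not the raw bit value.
x3

[02] 80 11 → 0x1180
  opcode bits[15:11]=0x2: pop/R
  rd: (w>>7)&0xf=0x3 → x3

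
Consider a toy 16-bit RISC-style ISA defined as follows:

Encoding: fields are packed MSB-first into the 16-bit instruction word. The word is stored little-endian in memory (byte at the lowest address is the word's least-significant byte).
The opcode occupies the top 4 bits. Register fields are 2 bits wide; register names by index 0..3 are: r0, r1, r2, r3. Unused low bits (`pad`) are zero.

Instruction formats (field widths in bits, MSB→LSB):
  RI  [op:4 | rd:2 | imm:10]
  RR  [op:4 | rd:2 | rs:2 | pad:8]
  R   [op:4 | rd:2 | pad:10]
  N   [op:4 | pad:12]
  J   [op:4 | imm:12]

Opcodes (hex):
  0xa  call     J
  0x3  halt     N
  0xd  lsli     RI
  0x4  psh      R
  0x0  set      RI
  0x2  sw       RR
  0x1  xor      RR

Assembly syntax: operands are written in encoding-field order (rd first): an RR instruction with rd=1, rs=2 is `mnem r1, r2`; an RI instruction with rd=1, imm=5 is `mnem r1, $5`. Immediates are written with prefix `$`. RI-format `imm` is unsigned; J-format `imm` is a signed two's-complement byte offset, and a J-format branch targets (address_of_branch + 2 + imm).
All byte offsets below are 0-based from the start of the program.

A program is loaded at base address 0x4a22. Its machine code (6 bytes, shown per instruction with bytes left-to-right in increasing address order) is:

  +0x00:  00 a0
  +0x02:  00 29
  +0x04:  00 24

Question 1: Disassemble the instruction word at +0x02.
+0x02: 00 29 ⇒ word 0x2900 (little)
  op=0x2900>>12=0x2 ⇒ sw (RR)
  [11:10] rd=2 = r2
  [9:8] rs=1 = r1

sw r2, r1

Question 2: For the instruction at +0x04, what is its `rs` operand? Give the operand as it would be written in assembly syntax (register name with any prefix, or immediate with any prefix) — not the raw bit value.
off 0x04: read 00 24 as little → 0x2400
  top 4b → 0x2 → sw [RR]
  [11:10] rd=1 = r1
  [9:8] rs=0 = r0

r0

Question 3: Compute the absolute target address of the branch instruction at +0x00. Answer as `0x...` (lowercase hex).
0x4a24

@+00  little-endian(00 a0) = 0xa000
  opcode bits[15:12]=0xa: call/J
  imm: (w>>0)&0xfff=0x0 → $0
  target = base 0x4a22 + off 0x00 + 2 + imm 0 = 0x4a24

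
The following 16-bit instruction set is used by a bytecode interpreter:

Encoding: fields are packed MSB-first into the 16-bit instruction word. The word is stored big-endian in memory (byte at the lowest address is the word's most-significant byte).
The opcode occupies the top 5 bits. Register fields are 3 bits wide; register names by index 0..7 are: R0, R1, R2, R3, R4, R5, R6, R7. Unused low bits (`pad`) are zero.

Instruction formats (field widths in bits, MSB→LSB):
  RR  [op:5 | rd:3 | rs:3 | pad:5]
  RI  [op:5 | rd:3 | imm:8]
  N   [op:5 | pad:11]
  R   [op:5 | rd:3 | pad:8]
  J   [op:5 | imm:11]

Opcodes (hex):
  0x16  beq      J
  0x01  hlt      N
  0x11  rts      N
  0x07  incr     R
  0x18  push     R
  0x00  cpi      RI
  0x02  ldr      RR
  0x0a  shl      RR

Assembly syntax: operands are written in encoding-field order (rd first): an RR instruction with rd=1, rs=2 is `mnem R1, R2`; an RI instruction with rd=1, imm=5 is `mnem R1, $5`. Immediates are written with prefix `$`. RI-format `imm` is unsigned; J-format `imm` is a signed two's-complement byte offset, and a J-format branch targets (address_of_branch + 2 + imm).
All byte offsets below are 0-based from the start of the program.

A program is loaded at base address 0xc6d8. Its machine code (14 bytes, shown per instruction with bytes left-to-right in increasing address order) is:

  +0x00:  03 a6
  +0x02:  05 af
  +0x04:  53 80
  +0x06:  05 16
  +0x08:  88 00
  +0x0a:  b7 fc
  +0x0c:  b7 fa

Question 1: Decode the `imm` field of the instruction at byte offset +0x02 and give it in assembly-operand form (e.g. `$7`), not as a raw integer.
[02] 05 af → 0x05af
  top 5b → 0x0 → cpi [RI]
  [10:8] rd=5 = R5
  [7:0] imm=175 = $175

$175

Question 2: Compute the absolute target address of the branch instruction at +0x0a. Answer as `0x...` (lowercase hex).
+0x0a: b7 fc ⇒ word 0xb7fc (big)
  op=0xb7fc>>11=0x16 ⇒ beq (J)
  imm: (w>>0)&0x7ff=0x7fc (s11→-4) → $-4
  target = base 0xc6d8 + off 0x0a + 2 + imm -4 = 0xc6e0

0xc6e0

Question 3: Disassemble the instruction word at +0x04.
@+04  big-endian(53 80) = 0x5380
  top 5b → 0xa → shl [RR]
  [10:8] rd=3 = R3
  [7:5] rs=4 = R4

shl R3, R4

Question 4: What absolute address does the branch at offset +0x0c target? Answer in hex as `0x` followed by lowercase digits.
@+0c  big-endian(b7 fa) = 0xb7fa
  op=0xb7fa>>11=0x16 ⇒ beq (J)
  [10:0] imm=2042 (s11→-6) = $-6
  target = base 0xc6d8 + off 0x0c + 2 + imm -6 = 0xc6e0

0xc6e0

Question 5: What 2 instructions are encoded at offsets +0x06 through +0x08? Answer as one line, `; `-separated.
cpi R5, $22; rts

+0x06: 05 16 ⇒ word 0x0516 (big)
  opcode bits[15:11]=0x0: cpi/RI
  rd: (w>>8)&0x7=0x5 → R5
  imm: (w>>0)&0xff=0x16 → $22
+0x08: 88 00 ⇒ word 0x8800 (big)
  opcode bits[15:11]=0x11: rts/N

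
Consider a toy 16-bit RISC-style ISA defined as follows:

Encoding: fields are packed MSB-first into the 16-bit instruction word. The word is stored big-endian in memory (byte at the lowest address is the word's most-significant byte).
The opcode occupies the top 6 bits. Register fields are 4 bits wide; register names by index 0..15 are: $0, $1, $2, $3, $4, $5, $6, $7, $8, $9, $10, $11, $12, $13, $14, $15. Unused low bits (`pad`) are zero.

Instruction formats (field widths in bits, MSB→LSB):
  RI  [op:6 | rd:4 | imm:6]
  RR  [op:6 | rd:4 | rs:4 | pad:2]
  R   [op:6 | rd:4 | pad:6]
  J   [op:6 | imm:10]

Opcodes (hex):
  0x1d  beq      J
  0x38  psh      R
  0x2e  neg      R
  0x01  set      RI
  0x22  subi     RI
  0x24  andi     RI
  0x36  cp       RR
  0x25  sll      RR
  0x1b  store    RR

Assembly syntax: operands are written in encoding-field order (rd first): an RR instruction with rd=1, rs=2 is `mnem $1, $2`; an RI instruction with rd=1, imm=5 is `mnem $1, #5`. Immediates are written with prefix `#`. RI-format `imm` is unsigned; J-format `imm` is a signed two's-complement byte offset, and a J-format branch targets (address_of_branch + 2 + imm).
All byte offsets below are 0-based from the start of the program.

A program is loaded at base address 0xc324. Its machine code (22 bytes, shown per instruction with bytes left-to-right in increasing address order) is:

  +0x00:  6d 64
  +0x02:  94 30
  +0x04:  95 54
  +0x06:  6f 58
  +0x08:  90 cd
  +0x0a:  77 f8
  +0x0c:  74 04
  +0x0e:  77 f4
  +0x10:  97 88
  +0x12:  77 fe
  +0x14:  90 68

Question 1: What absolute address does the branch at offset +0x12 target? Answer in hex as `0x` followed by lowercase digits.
0xc336

@+12  big-endian(77 fe) = 0x77fe
  op=0x77fe>>10=0x1d ⇒ beq (J)
  [9:0] imm=1022 (s10→-2) = #-2
  target = base 0xc324 + off 0x12 + 2 + imm -2 = 0xc336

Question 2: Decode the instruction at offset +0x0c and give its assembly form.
@+0c  big-endian(74 04) = 0x7404
  opcode bits[15:10]=0x1d: beq/J
  imm: (w>>0)&0x3ff=0x4 → #4

beq #4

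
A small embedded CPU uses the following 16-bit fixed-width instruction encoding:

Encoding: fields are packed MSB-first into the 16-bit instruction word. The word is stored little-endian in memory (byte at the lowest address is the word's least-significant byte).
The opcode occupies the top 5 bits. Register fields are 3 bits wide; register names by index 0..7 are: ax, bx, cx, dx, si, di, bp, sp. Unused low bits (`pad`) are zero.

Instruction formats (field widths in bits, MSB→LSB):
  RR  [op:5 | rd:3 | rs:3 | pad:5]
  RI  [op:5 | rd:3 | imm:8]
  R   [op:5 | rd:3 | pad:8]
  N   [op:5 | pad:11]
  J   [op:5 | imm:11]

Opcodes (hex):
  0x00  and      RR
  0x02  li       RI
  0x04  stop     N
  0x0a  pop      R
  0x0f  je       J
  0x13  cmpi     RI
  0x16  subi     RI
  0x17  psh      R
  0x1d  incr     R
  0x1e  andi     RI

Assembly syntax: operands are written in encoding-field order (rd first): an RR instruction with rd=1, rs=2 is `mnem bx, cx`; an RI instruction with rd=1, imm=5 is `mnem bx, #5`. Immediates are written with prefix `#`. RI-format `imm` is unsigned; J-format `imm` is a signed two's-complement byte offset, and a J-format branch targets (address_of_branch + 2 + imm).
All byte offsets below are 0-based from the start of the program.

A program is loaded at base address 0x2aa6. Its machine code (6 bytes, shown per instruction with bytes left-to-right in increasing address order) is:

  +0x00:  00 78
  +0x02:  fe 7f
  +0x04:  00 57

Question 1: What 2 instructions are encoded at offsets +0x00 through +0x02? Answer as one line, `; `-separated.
@+00  little-endian(00 78) = 0x7800
  opcode bits[15:11]=0xf: je/J
  imm: (w>>0)&0x7ff=0x0 → #0
@+02  little-endian(fe 7f) = 0x7ffe
  opcode bits[15:11]=0xf: je/J
  imm: (w>>0)&0x7ff=0x7fe (s11→-2) → #-2

je #0; je #-2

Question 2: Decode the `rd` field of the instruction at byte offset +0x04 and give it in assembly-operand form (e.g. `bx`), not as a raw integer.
off 0x04: read 00 57 as little → 0x5700
  top 5b → 0xa → pop [R]
  rd: (w>>8)&0x7=0x7 → sp

sp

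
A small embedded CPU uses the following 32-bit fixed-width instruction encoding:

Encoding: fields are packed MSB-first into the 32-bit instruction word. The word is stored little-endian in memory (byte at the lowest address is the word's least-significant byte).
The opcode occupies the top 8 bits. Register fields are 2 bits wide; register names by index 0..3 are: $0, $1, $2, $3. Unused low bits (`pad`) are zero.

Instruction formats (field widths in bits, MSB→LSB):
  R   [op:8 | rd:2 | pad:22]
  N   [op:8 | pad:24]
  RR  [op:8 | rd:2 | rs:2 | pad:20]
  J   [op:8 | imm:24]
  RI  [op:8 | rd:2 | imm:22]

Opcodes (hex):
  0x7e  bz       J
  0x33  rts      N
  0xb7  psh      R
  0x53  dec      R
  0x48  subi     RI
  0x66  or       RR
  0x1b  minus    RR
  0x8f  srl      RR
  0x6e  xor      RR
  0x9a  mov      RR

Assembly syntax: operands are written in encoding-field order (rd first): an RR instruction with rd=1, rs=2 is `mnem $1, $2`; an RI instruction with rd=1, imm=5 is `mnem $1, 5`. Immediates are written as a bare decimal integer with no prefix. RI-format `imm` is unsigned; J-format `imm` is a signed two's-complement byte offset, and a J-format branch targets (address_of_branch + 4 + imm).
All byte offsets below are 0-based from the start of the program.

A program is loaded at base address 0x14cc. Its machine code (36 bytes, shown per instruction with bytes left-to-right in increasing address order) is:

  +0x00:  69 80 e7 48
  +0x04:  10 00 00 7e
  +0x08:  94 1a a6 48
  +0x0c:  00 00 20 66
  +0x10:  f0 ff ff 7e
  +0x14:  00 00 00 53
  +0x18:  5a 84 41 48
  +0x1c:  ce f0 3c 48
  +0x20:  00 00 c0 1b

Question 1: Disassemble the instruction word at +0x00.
subi $3, 2588777

[00] 69 80 e7 48 → 0x48e78069
  op=0x48e78069>>24=0x48 ⇒ subi (RI)
  rd@[23:22]=0x3 ⇒ $3
  imm@[21:0]=0x278069 ⇒ 2588777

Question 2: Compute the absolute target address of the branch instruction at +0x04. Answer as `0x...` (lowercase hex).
0x14e4

[04] 10 00 00 7e → 0x7e000010
  op=0x7e000010>>24=0x7e ⇒ bz (J)
  imm@[23:0]=0x10 ⇒ 16
  target = base 0x14cc + off 0x04 + 4 + imm 16 = 0x14e4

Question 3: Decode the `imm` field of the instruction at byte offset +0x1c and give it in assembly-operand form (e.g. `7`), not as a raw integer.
3993806

[1c] ce f0 3c 48 → 0x483cf0ce
  opcode bits[31:24]=0x48: subi/RI
  [23:22] rd=0 = $0
  [21:0] imm=3993806 = 3993806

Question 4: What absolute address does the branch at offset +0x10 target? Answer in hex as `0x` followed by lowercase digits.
0x14d0

+0x10: f0 ff ff 7e ⇒ word 0x7efffff0 (little)
  opcode bits[31:24]=0x7e: bz/J
  imm@[23:0]=0xfffff0 (s24→-16) ⇒ -16
  target = base 0x14cc + off 0x10 + 4 + imm -16 = 0x14d0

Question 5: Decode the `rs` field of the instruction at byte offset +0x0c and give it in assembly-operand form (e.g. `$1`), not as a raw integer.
+0x0c: 00 00 20 66 ⇒ word 0x66200000 (little)
  op=0x66200000>>24=0x66 ⇒ or (RR)
  [23:22] rd=0 = $0
  [21:20] rs=2 = $2

$2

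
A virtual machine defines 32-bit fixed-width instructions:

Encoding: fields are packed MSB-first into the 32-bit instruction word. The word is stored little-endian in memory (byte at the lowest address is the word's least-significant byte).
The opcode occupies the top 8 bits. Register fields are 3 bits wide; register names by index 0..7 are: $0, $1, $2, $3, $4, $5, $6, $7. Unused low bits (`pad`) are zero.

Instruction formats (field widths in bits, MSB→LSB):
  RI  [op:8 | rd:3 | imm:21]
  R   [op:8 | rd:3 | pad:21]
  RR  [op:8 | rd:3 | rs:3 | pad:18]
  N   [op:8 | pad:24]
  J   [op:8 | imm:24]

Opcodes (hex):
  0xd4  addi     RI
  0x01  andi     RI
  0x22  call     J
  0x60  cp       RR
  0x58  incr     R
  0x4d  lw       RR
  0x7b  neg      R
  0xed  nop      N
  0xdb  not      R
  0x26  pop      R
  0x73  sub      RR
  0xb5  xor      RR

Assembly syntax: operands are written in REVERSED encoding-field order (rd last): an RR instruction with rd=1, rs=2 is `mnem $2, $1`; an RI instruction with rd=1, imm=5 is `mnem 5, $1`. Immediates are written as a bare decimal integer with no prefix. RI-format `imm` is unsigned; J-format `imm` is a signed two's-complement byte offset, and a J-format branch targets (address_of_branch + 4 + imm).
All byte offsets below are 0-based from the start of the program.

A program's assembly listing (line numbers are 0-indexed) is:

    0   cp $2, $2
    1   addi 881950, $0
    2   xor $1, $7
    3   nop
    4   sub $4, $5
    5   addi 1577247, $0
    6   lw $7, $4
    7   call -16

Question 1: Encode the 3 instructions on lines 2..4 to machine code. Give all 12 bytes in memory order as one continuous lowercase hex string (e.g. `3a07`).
0000e4b5000000ed0000b073

line 2 (xor): pack op=0xb5:8|rd=7:3|rs=1:3|pad=0:18 = 0xb5e40000; little→ 00 00 e4 b5
line 3 (nop): pack op=0xed:8|pad=0:24 = 0xed000000; little→ 00 00 00 ed
line 4 (sub): pack op=0x73:8|rd=5:3|rs=4:3|pad=0:18 = 0x73b00000; little→ 00 00 b0 73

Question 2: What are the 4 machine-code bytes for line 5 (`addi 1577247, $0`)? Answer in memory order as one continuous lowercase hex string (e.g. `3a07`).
5. addi fields op=0xd4:8|rd=0:3|imm=1577247:21 → word d418111fh → 1f 11 18 d4

1f1118d4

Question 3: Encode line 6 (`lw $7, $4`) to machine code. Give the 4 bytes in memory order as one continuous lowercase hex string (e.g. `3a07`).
00009c4d

6. lw fields op=0x4d:8|rd=4:3|rs=7:3|pad=0:18 → word 4d9c0000h → 00 00 9c 4d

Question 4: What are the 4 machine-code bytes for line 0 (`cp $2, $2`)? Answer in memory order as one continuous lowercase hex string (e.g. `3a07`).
00004860

0. cp fields op=0x60:8|rd=2:3|rs=2:3|pad=0:18 → word 60480000h → 00 00 48 60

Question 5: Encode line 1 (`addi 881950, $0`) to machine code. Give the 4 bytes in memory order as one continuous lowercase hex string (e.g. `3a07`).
1e750dd4

L1: addi op=0xd4:8|rd=0:3|imm=881950:21 ⇒ 0xd40d751e ⇒ little 1e 75 0d d4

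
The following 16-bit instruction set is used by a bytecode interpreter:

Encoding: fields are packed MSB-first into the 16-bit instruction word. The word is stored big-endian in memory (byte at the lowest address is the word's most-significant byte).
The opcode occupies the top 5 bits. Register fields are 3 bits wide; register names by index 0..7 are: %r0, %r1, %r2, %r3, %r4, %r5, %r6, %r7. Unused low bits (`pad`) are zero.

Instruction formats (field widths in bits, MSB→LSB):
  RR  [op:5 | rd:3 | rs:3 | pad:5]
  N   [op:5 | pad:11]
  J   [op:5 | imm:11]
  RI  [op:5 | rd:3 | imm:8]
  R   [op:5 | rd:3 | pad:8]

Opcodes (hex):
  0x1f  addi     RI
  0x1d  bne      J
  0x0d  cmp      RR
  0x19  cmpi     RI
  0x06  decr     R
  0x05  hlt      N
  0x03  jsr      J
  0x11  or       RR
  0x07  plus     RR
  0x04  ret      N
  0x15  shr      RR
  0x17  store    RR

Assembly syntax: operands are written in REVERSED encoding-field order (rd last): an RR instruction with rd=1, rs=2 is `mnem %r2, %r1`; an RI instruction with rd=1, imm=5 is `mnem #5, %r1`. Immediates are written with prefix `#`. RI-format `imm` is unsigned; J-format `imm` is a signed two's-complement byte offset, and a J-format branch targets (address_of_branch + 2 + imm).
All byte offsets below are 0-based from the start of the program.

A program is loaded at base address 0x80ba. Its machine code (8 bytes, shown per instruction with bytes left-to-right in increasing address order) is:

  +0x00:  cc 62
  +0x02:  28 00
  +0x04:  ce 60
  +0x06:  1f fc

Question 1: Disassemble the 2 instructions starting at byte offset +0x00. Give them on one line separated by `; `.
cmpi #98, %r4; hlt

off 0x00: read cc 62 as big → 0xcc62
  op=0xcc62>>11=0x19 ⇒ cmpi (RI)
  rd@[10:8]=0x4 ⇒ %r4
  imm@[7:0]=0x62 ⇒ #98
off 0x02: read 28 00 as big → 0x2800
  op=0x2800>>11=0x5 ⇒ hlt (N)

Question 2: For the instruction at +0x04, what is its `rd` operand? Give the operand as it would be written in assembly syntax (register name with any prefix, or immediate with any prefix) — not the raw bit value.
[04] ce 60 → 0xce60
  top 5b → 0x19 → cmpi [RI]
  rd@[10:8]=0x6 ⇒ %r6
  imm@[7:0]=0x60 ⇒ #96

%r6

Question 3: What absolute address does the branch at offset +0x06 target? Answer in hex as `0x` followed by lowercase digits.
0x80be

+0x06: 1f fc ⇒ word 0x1ffc (big)
  top 5b → 0x3 → jsr [J]
  imm: (w>>0)&0x7ff=0x7fc (s11→-4) → #-4
  target = base 0x80ba + off 0x06 + 2 + imm -4 = 0x80be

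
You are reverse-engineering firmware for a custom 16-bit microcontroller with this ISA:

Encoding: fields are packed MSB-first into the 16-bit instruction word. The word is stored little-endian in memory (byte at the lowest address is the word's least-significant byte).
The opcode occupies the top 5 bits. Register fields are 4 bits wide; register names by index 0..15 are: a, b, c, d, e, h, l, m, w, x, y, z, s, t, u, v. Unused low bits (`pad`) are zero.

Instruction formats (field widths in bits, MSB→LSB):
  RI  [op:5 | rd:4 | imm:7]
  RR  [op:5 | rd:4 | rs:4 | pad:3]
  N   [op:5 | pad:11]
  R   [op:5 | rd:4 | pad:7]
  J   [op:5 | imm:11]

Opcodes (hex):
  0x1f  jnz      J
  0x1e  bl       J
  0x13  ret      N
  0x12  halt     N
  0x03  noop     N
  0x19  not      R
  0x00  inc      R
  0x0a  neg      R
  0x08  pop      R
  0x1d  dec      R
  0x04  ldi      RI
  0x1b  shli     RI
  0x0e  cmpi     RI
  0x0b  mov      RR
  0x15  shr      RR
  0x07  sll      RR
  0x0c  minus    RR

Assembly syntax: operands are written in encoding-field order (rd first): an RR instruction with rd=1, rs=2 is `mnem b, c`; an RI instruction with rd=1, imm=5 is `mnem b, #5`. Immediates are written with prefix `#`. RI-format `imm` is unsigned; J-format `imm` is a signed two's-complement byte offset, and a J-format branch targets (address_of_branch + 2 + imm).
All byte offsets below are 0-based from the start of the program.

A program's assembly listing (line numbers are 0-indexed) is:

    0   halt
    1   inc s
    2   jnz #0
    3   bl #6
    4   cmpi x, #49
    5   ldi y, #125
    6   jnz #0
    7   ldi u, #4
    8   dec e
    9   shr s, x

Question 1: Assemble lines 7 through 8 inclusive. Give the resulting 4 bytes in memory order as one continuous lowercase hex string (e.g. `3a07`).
042700ea

L7: ldi op=0x4:5|rd=14:4|imm=4:7 ⇒ 0x2704 ⇒ little 04 27
L8: dec op=0x1d:5|rd=4:4|pad=0:7 ⇒ 0xea00 ⇒ little 00 ea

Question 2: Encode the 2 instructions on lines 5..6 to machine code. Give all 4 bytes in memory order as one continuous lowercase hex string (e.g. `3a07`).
7d2500f8

L5: ldi op=0x4:5|rd=10:4|imm=125:7 ⇒ 0x257d ⇒ little 7d 25
L6: jnz op=0x1f:5|imm=0:11 ⇒ 0xf800 ⇒ little 00 f8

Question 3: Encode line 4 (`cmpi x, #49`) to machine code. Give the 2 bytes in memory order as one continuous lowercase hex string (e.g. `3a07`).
b174

4. cmpi fields op=0xe:5|rd=9:4|imm=49:7 → word 74b1h → b1 74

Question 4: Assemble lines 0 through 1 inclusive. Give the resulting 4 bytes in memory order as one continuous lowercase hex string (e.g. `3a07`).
line 0 (halt): pack op=0x12:5|pad=0:11 = 0x9000; little→ 00 90
line 1 (inc): pack op=0x0:5|rd=12:4|pad=0:7 = 0x0600; little→ 00 06

00900006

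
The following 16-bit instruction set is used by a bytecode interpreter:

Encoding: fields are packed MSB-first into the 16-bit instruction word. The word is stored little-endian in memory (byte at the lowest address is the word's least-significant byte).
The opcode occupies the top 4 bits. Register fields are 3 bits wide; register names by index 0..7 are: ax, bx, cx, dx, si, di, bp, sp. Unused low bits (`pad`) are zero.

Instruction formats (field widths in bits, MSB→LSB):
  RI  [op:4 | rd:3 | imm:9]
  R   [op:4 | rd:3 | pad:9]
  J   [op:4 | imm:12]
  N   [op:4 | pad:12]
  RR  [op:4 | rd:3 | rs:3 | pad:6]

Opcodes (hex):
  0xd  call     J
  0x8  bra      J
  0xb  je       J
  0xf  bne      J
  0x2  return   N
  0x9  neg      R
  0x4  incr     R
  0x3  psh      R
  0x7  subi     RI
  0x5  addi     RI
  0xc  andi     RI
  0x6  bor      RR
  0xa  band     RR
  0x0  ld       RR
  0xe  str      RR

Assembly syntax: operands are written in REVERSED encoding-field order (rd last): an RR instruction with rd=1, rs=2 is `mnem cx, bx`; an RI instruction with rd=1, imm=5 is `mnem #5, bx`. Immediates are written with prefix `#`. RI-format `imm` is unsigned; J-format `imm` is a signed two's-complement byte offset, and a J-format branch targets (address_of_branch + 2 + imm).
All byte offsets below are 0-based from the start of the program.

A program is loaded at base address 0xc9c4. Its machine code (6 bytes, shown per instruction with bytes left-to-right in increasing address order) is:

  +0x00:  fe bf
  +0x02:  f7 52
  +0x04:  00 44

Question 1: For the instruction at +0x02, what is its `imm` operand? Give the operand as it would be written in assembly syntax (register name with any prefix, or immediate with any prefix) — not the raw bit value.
#247

off 0x02: read f7 52 as little → 0x52f7
  top 4b → 0x5 → addi [RI]
  rd@[11:9]=0x1 ⇒ bx
  imm@[8:0]=0xf7 ⇒ #247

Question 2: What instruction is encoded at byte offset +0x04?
@+04  little-endian(00 44) = 0x4400
  opcode bits[15:12]=0x4: incr/R
  rd@[11:9]=0x2 ⇒ cx

incr cx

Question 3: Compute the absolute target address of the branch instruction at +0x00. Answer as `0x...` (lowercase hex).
@+00  little-endian(fe bf) = 0xbffe
  opcode bits[15:12]=0xb: je/J
  imm@[11:0]=0xffe (s12→-2) ⇒ #-2
  target = base 0xc9c4 + off 0x00 + 2 + imm -2 = 0xc9c4

0xc9c4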